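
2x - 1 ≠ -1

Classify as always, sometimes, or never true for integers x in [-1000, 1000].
Holds at x = 1: LHS = 2·1 - 1 = 1; 1 ≠ -1 — holds
Fails at x = 0: LHS = 2·0 - 1 = -1; -1 ≠ -1 — FAILS
It is satisfied by some integers in the range but not all.

Answer: Sometimes true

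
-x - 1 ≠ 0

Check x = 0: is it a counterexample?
Substitute x = 0 into the relation:
x = 0: LHS = -0 - 1 = -1; -1 ≠ 0 — holds

The claim holds here, so x = 0 is not a counterexample. (A counterexample exists elsewhere, e.g. x = -1.)

Answer: No, x = 0 is not a counterexample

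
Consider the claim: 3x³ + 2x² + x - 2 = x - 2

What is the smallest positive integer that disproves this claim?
Testing positive integers:
x = 1: LHS = 3·1³ + 2·1² + 1 - 2 = 4, RHS = 1 - 2 = -1; 4 = -1 — FAILS  ← smallest positive counterexample

Answer: x = 1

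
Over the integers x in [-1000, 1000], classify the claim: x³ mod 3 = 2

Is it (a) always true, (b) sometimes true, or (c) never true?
Holds at x = -1: LHS = ((-1)³) mod 3 = (-1) mod 3 = 2; 2 = 2 — holds
Fails at x = 0: LHS = (0³) mod 3 = 0 mod 3 = 0; 0 = 2 — FAILS
It is satisfied by some integers in the range but not all.

Answer: Sometimes true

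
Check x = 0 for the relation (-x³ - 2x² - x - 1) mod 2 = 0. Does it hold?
x = 0: LHS = (-0³ - 2·0² - 0 - 1) mod 2 = (-1) mod 2 = 1; 1 = 0 — FAILS

The relation fails at x = 0, so x = 0 is a counterexample.

Answer: No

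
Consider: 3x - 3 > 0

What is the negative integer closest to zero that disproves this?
Testing negative integers from -1 downward:
x = -1: LHS = 3·(-1) - 3 = -6; -6 > 0 — FAILS  ← closest negative counterexample to 0

Answer: x = -1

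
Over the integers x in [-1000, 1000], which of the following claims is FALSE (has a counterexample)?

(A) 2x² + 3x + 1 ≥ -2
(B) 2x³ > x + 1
(A) Over all integers in [-1000, 1000], LHS − RHS is smallest at x = -1, where it equals 2:
x = -1: LHS = 2·(-1)² + 3·(-1) + 1 = 0; 0 ≥ -2 — holds
At the ends of the range:
x = -1000: LHS = 2·(-1000)² + 3·(-1000) + 1 = 1997001; 1997001 ≥ -2 — holds
x = 1000: LHS = 2·1000² + 3·1000 + 1 = 2003001; 2003001 ≥ -2 — holds
Hence LHS − RHS is never negative, i.e. LHS ≥ RHS throughout, so the relation holds for every integer in [-1000, 1000].

(B) x = 0: LHS = 2·0³ = 0, RHS = 0 + 1 = 1; 0 > 1 — FAILS

Only (B) has a counterexample.

Answer: B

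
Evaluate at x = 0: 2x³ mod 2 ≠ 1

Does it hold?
x = 0: LHS = (2·0³) mod 2 = 0 mod 2 = 0; 0 ≠ 1 — holds

The relation is satisfied at x = 0.

Answer: Yes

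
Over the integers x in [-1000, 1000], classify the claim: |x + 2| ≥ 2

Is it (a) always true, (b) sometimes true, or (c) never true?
Holds at x = 0: LHS = |0 + 2| = |2| = 2; 2 ≥ 2 — holds
Fails at x = -1: LHS = |(-1) + 2| = |1| = 1; 1 ≥ 2 — FAILS
It is satisfied by some integers in the range but not all.

Answer: Sometimes true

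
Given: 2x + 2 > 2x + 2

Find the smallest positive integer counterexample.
Testing positive integers:
x = 1: LHS = 2·1 + 2 = 4, RHS = 2·1 + 2 = 4; 4 > 4 — FAILS  ← smallest positive counterexample

Answer: x = 1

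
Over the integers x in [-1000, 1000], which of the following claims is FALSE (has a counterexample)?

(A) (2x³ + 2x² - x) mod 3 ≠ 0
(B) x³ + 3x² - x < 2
(A) x = 0: LHS = (2·0³ + 2·0² - 0) mod 3 = 0 mod 3 = 0; 0 ≠ 0 — FAILS
(B) x = 1: LHS = 1³ + 3·1² - 1 = 3; 3 < 2 — FAILS

Answer: Both A and B are false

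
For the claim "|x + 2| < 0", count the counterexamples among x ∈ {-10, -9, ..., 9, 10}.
Counterexamples in [-10, 10]: {-10, -9, -8, -7, -6, -5, -4, -3, -2, -1, 0, 1, 2, 3, 4, 5, 6, 7, 8, 9, 10}.

Counting them gives 21 values.

Answer: 21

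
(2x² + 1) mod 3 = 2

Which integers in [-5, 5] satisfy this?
For a polynomial with integer coefficients, its value mod 3 depends only on x mod 3, so it suffices to check one representative of each residue class, x = 0, 1, 2:
x = 0: LHS = (2·0² + 1) mod 3 = 1 mod 3 = 1; 1 = 2 — FAILS
x = 1: LHS = (2·1² + 1) mod 3 = 3 mod 3 = 0; 0 = 2 — FAILS
x = 2: LHS = (2·2² + 1) mod 3 = 9 mod 3 = 0; 0 = 2 — FAILS
The relation fails in every residue class, so the claimed relation (=) fails for every integer in [-5, 5].

Answer: None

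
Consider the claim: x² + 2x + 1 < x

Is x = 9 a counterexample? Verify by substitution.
Substitute x = 9 into the relation:
x = 9: LHS = 9² + 2·9 + 1 = 100; 100 < 9 — FAILS

Since the claim fails at x = 9, this value is a counterexample.

Answer: Yes, x = 9 is a counterexample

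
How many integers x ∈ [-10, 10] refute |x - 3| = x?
Counterexamples in [-10, 10]: {-10, -9, -8, -7, -6, -5, -4, -3, -2, -1, 0, 1, 2, 3, 4, 5, 6, 7, 8, 9, 10}.

Counting them gives 21 values.

Answer: 21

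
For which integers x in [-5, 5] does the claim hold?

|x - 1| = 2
Holds for: {-1, 3}
Fails for: {-5, -4, -3, -2, 0, 1, 2, 4, 5}

Answer: {-1, 3}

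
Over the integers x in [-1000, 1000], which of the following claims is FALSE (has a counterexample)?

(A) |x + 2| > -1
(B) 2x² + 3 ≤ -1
(A) An absolute value is never negative, so the left side is ≥ 0 for every x, while the right side is -1. Tightest case in [-1000, 1000] is x = -2:
x = -2: LHS = |(-2) + 2| = |0| = 0; 0 > -1 — holds
Hence LHS − RHS is never zero or negative, i.e. LHS > RHS throughout, so the relation holds for every integer in [-1000, 1000].

(B) x = 0: LHS = 2·0² + 3 = 3; 3 ≤ -1 — FAILS

Only (B) has a counterexample.

Answer: B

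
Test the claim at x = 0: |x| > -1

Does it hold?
x = 0: LHS = |0| = 0; 0 > -1 — holds

The relation is satisfied at x = 0.

Answer: Yes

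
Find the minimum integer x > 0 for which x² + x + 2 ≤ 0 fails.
Testing positive integers:
x = 1: LHS = 1² + 1 + 2 = 4; 4 ≤ 0 — FAILS  ← smallest positive counterexample

Answer: x = 1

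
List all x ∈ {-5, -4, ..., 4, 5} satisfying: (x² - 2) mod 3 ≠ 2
Holds for: {-3, 0, 3}
Fails for: {-5, -4, -2, -1, 1, 2, 4, 5}

Answer: {-3, 0, 3}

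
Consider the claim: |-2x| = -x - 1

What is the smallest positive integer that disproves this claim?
Testing positive integers:
x = 1: LHS = |-2·1| = |-2| = 2, RHS = -1 - 1 = -2; 2 = -2 — FAILS  ← smallest positive counterexample

Answer: x = 1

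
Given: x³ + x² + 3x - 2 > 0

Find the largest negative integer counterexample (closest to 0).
Testing negative integers from -1 downward:
x = -1: LHS = (-1)³ + (-1)² + 3·(-1) - 2 = -5; -5 > 0 — FAILS  ← closest negative counterexample to 0

Answer: x = -1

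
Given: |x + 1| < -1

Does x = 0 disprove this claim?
Substitute x = 0 into the relation:
x = 0: LHS = |0 + 1| = |1| = 1; 1 < -1 — FAILS

Since the claim fails at x = 0, this value is a counterexample.

Answer: Yes, x = 0 is a counterexample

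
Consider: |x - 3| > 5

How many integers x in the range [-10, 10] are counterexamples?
Counterexamples in [-10, 10]: {-2, -1, 0, 1, 2, 3, 4, 5, 6, 7, 8}.

Counting them gives 11 values.

Answer: 11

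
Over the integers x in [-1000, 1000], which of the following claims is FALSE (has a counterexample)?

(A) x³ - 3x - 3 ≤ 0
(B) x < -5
(A) x = 3: LHS = 3³ - 3·3 - 3 = 15; 15 ≤ 0 — FAILS
(B) x = 0: 0 < -5 — FAILS

Answer: Both A and B are false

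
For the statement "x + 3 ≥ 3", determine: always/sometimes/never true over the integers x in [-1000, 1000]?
Holds at x = 0: LHS = 0 + 3 = 3; 3 ≥ 3 — holds
Fails at x = -1: LHS = (-1) + 3 = 2; 2 ≥ 3 — FAILS
It is satisfied by some integers in the range but not all.

Answer: Sometimes true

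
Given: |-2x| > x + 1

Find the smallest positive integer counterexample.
Testing positive integers:
x = 1: LHS = |-2·1| = |-2| = 2, RHS = 1 + 1 = 2; 2 > 2 — FAILS  ← smallest positive counterexample

Answer: x = 1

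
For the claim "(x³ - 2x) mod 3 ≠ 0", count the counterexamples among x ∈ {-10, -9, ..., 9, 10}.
Counterexamples in [-10, 10]: {-9, -6, -3, 0, 3, 6, 9}.

Counting them gives 7 values.

Answer: 7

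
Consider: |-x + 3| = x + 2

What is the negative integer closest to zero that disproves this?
Testing negative integers from -1 downward:
x = -1: LHS = |-(-1) + 3| = |4| = 4, RHS = (-1) + 2 = 1; 4 = 1 — FAILS  ← closest negative counterexample to 0

Answer: x = -1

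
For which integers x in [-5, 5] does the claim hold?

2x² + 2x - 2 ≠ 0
Track d = LHS − RHS over the integers in [-5, 5]. Equality would need d = 0, but d changes sign only between consecutive integers, jumping over 0:
x = -2: LHS = 2·(-2)² + 2·(-2) - 2 = 2; 2 ≠ 0 — holds  (d = 2)
x = -1: LHS = 2·(-1)² + 2·(-1) - 2 = -2; -2 ≠ 0 — holds  (d = -2)
x = 0: LHS = 2·0² + 2·0 - 2 = -2; -2 ≠ 0 — holds  (d = -2)
x = 1: LHS = 2·1² + 2·1 - 2 = 2; 2 ≠ 0 — holds  (d = 2)
Away from these crossings d keeps a constant sign, and checking every integer in [-5, 5] confirms d ≠ 0 throughout. Hence the two sides are never equal, so the relation holds for every integer in [-5, 5].

Answer: All integers in [-5, 5]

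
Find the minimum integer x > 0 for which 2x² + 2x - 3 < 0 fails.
Testing positive integers:
x = 1: LHS = 2·1² + 2·1 - 3 = 1; 1 < 0 — FAILS  ← smallest positive counterexample

Answer: x = 1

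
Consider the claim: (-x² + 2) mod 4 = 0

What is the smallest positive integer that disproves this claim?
Testing positive integers:
x = 1: LHS = (-1² + 2) mod 4 = 1 mod 4 = 1; 1 = 0 — FAILS  ← smallest positive counterexample

Answer: x = 1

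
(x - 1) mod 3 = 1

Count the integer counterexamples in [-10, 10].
Counterexamples in [-10, 10]: {-9, -8, -6, -5, -3, -2, 0, 1, 3, 4, 6, 7, 9, 10}.

Counting them gives 14 values.

Answer: 14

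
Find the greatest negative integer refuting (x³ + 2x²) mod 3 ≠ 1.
Testing negative integers from -1 downward:
x = -1: LHS = ((-1)³ + 2·(-1)²) mod 3 = 1 mod 3 = 1; 1 ≠ 1 — FAILS  ← closest negative counterexample to 0

Answer: x = -1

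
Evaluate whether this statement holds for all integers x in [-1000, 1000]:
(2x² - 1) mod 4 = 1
The claim fails at x = 0:
x = 0: LHS = (2·0² - 1) mod 4 = (-1) mod 4 = 3; 3 = 1 — FAILS

Because a single integer refutes it, the statement is false.

Answer: False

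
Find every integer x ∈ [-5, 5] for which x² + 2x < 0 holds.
Holds for: {-1}
Fails for: {-5, -4, -3, -2, 0, 1, 2, 3, 4, 5}

Answer: {-1}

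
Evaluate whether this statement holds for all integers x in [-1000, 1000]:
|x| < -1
The claim fails at x = 0:
x = 0: LHS = |0| = 0; 0 < -1 — FAILS

Because a single integer refutes it, the statement is false.

Answer: False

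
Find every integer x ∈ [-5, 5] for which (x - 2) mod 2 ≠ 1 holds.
Holds for: {-4, -2, 0, 2, 4}
Fails for: {-5, -3, -1, 1, 3, 5}

Answer: {-4, -2, 0, 2, 4}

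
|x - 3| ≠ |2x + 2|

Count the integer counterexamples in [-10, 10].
Counterexamples in [-10, 10]: {-5}.

Counting them gives 1 values.

Answer: 1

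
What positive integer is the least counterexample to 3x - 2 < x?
Testing positive integers:
x = 1: LHS = 3·1 - 2 = 1; 1 < 1 — FAILS  ← smallest positive counterexample

Answer: x = 1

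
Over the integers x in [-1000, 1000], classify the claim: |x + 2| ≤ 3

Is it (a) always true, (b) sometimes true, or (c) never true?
Holds at x = 0: LHS = |0 + 2| = |2| = 2; 2 ≤ 3 — holds
Fails at x = 2: LHS = |2 + 2| = |4| = 4; 4 ≤ 3 — FAILS
It is satisfied by some integers in the range but not all.

Answer: Sometimes true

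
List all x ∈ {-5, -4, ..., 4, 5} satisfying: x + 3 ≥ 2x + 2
Holds for: {-5, -4, -3, -2, -1, 0, 1}
Fails for: {2, 3, 4, 5}

Answer: {-5, -4, -3, -2, -1, 0, 1}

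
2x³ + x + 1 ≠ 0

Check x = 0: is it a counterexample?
Substitute x = 0 into the relation:
x = 0: LHS = 2·0³ + 0 + 1 = 1; 1 ≠ 0 — holds

The relation holds at x = 0, so it is not a counterexample.

Answer: No, x = 0 is not a counterexample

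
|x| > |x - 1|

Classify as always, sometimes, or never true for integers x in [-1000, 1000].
Holds at x = 1: LHS = |1| = 1, RHS = |1 - 1| = |0| = 0; 1 > 0 — holds
Fails at x = 0: LHS = |0| = 0, RHS = |0 - 1| = |-1| = 1; 0 > 1 — FAILS
It is satisfied by some integers in the range but not all.

Answer: Sometimes true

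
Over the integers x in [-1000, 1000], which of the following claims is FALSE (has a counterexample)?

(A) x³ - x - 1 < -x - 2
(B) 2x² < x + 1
(A) x = 0: LHS = 0³ - 0 - 1 = -1, RHS = -0 - 2 = -2; -1 < -2 — FAILS
(B) x = 1: LHS = 2·1² = 2, RHS = 1 + 1 = 2; 2 < 2 — FAILS

Answer: Both A and B are false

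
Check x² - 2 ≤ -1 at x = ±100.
x = 100: LHS = 100² - 2 = 9998; 9998 ≤ -1 — FAILS
x = -100: LHS = (-100)² - 2 = 9998; 9998 ≤ -1 — FAILS

Answer: No, fails for both x = 100 and x = -100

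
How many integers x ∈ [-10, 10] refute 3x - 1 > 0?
Counterexamples in [-10, 10]: {-10, -9, -8, -7, -6, -5, -4, -3, -2, -1, 0}.

Counting them gives 11 values.

Answer: 11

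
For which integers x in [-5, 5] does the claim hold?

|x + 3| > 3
Holds for: {1, 2, 3, 4, 5}
Fails for: {-5, -4, -3, -2, -1, 0}

Answer: {1, 2, 3, 4, 5}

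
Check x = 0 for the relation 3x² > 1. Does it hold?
x = 0: LHS = 3·0² = 0; 0 > 1 — FAILS

The relation fails at x = 0, so x = 0 is a counterexample.

Answer: No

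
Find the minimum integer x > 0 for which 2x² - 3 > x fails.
Testing positive integers:
x = 1: LHS = 2·1² - 3 = -1; -1 > 1 — FAILS  ← smallest positive counterexample

Answer: x = 1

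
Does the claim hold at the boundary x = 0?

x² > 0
x = 0: LHS = 0² = 0; 0 > 0 — FAILS

The relation fails at x = 0, so x = 0 is a counterexample.

Answer: No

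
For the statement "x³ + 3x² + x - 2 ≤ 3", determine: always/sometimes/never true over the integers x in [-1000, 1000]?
Holds at x = 0: LHS = 0³ + 3·0² + 0 - 2 = -2; -2 ≤ 3 — holds
Fails at x = 2: LHS = 2³ + 3·2² + 2 - 2 = 20; 20 ≤ 3 — FAILS
It is satisfied by some integers in the range but not all.

Answer: Sometimes true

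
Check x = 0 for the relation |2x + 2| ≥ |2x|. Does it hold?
x = 0: LHS = |2·0 + 2| = |2| = 2, RHS = |2·0| = |0| = 0; 2 ≥ 0 — holds

The relation is satisfied at x = 0.

Answer: Yes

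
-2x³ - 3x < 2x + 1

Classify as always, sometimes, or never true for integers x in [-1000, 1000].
Holds at x = 0: LHS = -2·0³ - 3·0 = 0, RHS = 2·0 + 1 = 1; 0 < 1 — holds
Fails at x = -1: LHS = -2·(-1)³ - 3·(-1) = 5, RHS = 2·(-1) + 1 = -1; 5 < -1 — FAILS
It is satisfied by some integers in the range but not all.

Answer: Sometimes true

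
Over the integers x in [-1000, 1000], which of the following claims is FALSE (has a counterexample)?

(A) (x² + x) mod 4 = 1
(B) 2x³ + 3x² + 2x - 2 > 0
(A) x = 0: LHS = (0² + 0) mod 4 = 0 mod 4 = 0; 0 = 1 — FAILS
(B) x = 0: LHS = 2·0³ + 3·0² + 2·0 - 2 = -2; -2 > 0 — FAILS

Answer: Both A and B are false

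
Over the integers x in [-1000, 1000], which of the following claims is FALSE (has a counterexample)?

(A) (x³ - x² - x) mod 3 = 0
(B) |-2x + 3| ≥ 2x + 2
(A) x = 1: LHS = (1³ - 1² - 1) mod 3 = (-1) mod 3 = 2; 2 = 0 — FAILS
(B) x = 1: LHS = |-2·1 + 3| = |1| = 1, RHS = 2·1 + 2 = 4; 1 ≥ 4 — FAILS

Answer: Both A and B are false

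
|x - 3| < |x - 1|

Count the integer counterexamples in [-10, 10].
Counterexamples in [-10, 10]: {-10, -9, -8, -7, -6, -5, -4, -3, -2, -1, 0, 1, 2}.

Counting them gives 13 values.

Answer: 13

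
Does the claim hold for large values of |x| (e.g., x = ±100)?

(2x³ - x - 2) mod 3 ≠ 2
x = 100: LHS = (2·100³ - 100 - 2) mod 3 = 1999898 mod 3 = 2; 2 ≠ 2 — FAILS
x = -100: LHS = (2·(-100)³ - (-100) - 2) mod 3 = (-1999902) mod 3 = 0; 0 ≠ 2 — holds

Answer: Partially: fails for x = 100, holds for x = -100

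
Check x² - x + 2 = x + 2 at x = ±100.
x = 100: LHS = 100² - 100 + 2 = 9902, RHS = 100 + 2 = 102; 9902 = 102 — FAILS
x = -100: LHS = (-100)² - (-100) + 2 = 10102, RHS = (-100) + 2 = -98; 10102 = -98 — FAILS

Answer: No, fails for both x = 100 and x = -100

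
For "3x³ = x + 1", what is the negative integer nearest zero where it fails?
Testing negative integers from -1 downward:
x = -1: LHS = 3·(-1)³ = -3, RHS = (-1) + 1 = 0; -3 = 0 — FAILS  ← closest negative counterexample to 0

Answer: x = -1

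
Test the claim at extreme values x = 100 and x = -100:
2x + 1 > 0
x = 100: LHS = 2·100 + 1 = 201; 201 > 0 — holds
x = -100: LHS = 2·(-100) + 1 = -199; -199 > 0 — FAILS

Answer: Partially: holds for x = 100, fails for x = -100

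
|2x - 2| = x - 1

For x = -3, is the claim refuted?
Substitute x = -3 into the relation:
x = -3: LHS = |2·(-3) - 2| = |-8| = 8, RHS = (-3) - 1 = -4; 8 = -4 — FAILS

Since the claim fails at x = -3, this value is a counterexample.

Answer: Yes, x = -3 is a counterexample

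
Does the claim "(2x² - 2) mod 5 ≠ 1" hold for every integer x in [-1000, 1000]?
The claim fails at x = 2:
x = 2: LHS = (2·2² - 2) mod 5 = 6 mod 5 = 1; 1 ≠ 1 — FAILS

Because a single integer refutes it, the statement is false.

Answer: False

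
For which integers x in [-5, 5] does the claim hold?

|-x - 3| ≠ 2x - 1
Holds for: {-5, -4, -3, -2, -1, 0, 1, 2, 3, 5}
Fails for: {4}

Answer: {-5, -4, -3, -2, -1, 0, 1, 2, 3, 5}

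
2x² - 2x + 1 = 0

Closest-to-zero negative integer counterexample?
Testing negative integers from -1 downward:
x = -1: LHS = 2·(-1)² - 2·(-1) + 1 = 5; 5 = 0 — FAILS  ← closest negative counterexample to 0

Answer: x = -1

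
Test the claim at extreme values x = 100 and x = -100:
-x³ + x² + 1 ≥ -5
x = 100: LHS = -100³ + 100² + 1 = -989999; -989999 ≥ -5 — FAILS
x = -100: LHS = -(-100)³ + (-100)² + 1 = 1010001; 1010001 ≥ -5 — holds

Answer: Partially: fails for x = 100, holds for x = -100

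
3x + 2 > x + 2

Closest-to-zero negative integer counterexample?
Testing negative integers from -1 downward:
x = -1: LHS = 3·(-1) + 2 = -1, RHS = (-1) + 2 = 1; -1 > 1 — FAILS  ← closest negative counterexample to 0

Answer: x = -1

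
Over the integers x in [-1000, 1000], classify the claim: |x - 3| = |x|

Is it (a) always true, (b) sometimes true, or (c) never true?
Track d = LHS − RHS over the integers in [-1000, 1000]. Equality would need d = 0, but d changes sign only between consecutive integers, jumping over 0:
x = 1: LHS = |1 - 3| = |-2| = 2, RHS = |1| = 1; 2 = 1 — FAILS  (d = 1)
x = 2: LHS = |2 - 3| = |-1| = 1, RHS = |2| = 2; 1 = 2 — FAILS  (d = -1)
Away from these crossings d keeps a constant sign, and checking every integer in [-1000, 1000] confirms d ≠ 0 throughout. Hence the two sides are never equal, so the claimed relation (=) fails for every integer in [-1000, 1000].

No integer in the range satisfies it.

Answer: Never true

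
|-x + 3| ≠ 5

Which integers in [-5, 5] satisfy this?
Holds for: {-5, -4, -3, -1, 0, 1, 2, 3, 4, 5}
Fails for: {-2}

Answer: {-5, -4, -3, -1, 0, 1, 2, 3, 4, 5}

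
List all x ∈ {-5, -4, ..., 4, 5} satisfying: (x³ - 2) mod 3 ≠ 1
Holds for: {-5, -4, -2, -1, 1, 2, 4, 5}
Fails for: {-3, 0, 3}

Answer: {-5, -4, -2, -1, 1, 2, 4, 5}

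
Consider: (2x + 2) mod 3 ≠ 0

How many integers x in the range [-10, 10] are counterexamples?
Counterexamples in [-10, 10]: {-10, -7, -4, -1, 2, 5, 8}.

Counting them gives 7 values.

Answer: 7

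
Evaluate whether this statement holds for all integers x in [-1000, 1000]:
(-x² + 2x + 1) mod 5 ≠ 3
The claim fails at x = -1:
x = -1: LHS = (-(-1)² + 2·(-1) + 1) mod 5 = (-2) mod 5 = 3; 3 ≠ 3 — FAILS

Because a single integer refutes it, the statement is false.

Answer: False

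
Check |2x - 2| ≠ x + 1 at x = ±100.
x = 100: LHS = |2·100 - 2| = |198| = 198, RHS = 100 + 1 = 101; 198 ≠ 101 — holds
x = -100: LHS = |2·(-100) - 2| = |-202| = 202, RHS = (-100) + 1 = -99; 202 ≠ -99 — holds

Answer: Yes, holds for both x = 100 and x = -100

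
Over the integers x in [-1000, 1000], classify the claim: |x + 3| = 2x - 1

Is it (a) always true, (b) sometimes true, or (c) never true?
Holds at x = 4: LHS = |4 + 3| = |7| = 7, RHS = 2·4 - 1 = 7; 7 = 7 — holds
Fails at x = 0: LHS = |0 + 3| = |3| = 3, RHS = 2·0 - 1 = -1; 3 = -1 — FAILS
It is satisfied by some integers in the range but not all.

Answer: Sometimes true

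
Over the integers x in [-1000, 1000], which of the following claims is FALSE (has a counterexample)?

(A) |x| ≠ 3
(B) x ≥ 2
(A) x = 3: LHS = |3| = 3; 3 ≠ 3 — FAILS
(B) x = 0: 0 ≥ 2 — FAILS

Answer: Both A and B are false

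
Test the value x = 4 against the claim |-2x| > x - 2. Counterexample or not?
Substitute x = 4 into the relation:
x = 4: LHS = |-2·4| = |-8| = 8, RHS = 4 - 2 = 2; 8 > 2 — holds

The relation holds at x = 4, so it is not a counterexample.

Answer: No, x = 4 is not a counterexample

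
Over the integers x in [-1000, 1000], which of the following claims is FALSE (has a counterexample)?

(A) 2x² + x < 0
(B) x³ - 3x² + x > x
(A) x = 0: LHS = 2·0² + 0 = 0; 0 < 0 — FAILS
(B) x = 0: LHS = 0³ - 3·0² + 0 = 0; 0 > 0 — FAILS

Answer: Both A and B are false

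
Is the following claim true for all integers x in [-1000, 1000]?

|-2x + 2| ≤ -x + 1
The claim fails at x = 0:
x = 0: LHS = |-2·0 + 2| = |2| = 2, RHS = -0 + 1 = 1; 2 ≤ 1 — FAILS

Because a single integer refutes it, the statement is false.

Answer: False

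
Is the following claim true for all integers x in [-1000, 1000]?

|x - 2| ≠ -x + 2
The claim fails at x = 0:
x = 0: LHS = |0 - 2| = |-2| = 2, RHS = -0 + 2 = 2; 2 ≠ 2 — FAILS

Because a single integer refutes it, the statement is false.

Answer: False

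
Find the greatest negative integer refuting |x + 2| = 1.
Testing negative integers from -1 downward:
x = -1: LHS = |(-1) + 2| = |1| = 1; 1 = 1 — holds
x = -2: LHS = |(-2) + 2| = |0| = 0; 0 = 1 — FAILS  ← closest negative counterexample to 0

Answer: x = -2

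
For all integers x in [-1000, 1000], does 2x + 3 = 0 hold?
The claim fails at x = 0:
x = 0: LHS = 2·0 + 3 = 3; 3 = 0 — FAILS

Because a single integer refutes it, the statement is false.

Answer: False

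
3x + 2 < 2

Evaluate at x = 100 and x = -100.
x = 100: LHS = 3·100 + 2 = 302; 302 < 2 — FAILS
x = -100: LHS = 3·(-100) + 2 = -298; -298 < 2 — holds

Answer: Partially: fails for x = 100, holds for x = -100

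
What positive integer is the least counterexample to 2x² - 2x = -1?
Testing positive integers:
x = 1: LHS = 2·1² - 2·1 = 0; 0 = -1 — FAILS  ← smallest positive counterexample

Answer: x = 1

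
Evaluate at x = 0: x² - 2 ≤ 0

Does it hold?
x = 0: LHS = 0² - 2 = -2; -2 ≤ 0 — holds

The relation is satisfied at x = 0.

Answer: Yes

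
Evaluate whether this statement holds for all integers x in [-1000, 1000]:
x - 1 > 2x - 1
The claim fails at x = 0:
x = 0: LHS = 0 - 1 = -1, RHS = 2·0 - 1 = -1; -1 > -1 — FAILS

Because a single integer refutes it, the statement is false.

Answer: False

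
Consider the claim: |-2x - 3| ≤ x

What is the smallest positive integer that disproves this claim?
Testing positive integers:
x = 1: LHS = |-2·1 - 3| = |-5| = 5; 5 ≤ 1 — FAILS  ← smallest positive counterexample

Answer: x = 1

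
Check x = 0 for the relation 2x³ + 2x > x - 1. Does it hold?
x = 0: LHS = 2·0³ + 2·0 = 0, RHS = 0 - 1 = -1; 0 > -1 — holds

The relation is satisfied at x = 0.

Answer: Yes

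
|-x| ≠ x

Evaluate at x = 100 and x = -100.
x = 100: LHS = |-100| = 100; 100 ≠ 100 — FAILS
x = -100: LHS = |-(-100)| = |100| = 100; 100 ≠ -100 — holds

Answer: Partially: fails for x = 100, holds for x = -100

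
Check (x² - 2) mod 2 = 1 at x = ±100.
x = 100: LHS = (100² - 2) mod 2 = 9998 mod 2 = 0; 0 = 1 — FAILS
x = -100: LHS = ((-100)² - 2) mod 2 = 9998 mod 2 = 0; 0 = 1 — FAILS

Answer: No, fails for both x = 100 and x = -100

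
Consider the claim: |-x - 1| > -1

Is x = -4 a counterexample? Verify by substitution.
Substitute x = -4 into the relation:
x = -4: LHS = |-(-4) - 1| = |3| = 3; 3 > -1 — holds

The relation holds at x = -4, so it is not a counterexample.

Answer: No, x = -4 is not a counterexample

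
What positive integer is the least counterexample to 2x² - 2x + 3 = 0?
Testing positive integers:
x = 1: LHS = 2·1² - 2·1 + 3 = 3; 3 = 0 — FAILS  ← smallest positive counterexample

Answer: x = 1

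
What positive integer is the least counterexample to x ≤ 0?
Testing positive integers:
x = 1: 1 ≤ 0 — FAILS  ← smallest positive counterexample

Answer: x = 1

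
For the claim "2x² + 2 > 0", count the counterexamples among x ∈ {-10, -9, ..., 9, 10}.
Over all integers in [-10, 10], LHS − RHS is smallest at x = 0, where it equals 2:
x = 0: LHS = 2·0² + 2 = 2; 2 > 0 — holds
At the ends of the range:
x = -10: LHS = 2·(-10)² + 2 = 202; 202 > 0 — holds
x = 10: LHS = 2·10² + 2 = 202; 202 > 0 — holds
Hence LHS − RHS is never zero or negative, i.e. LHS > RHS throughout, so the relation holds for every integer in [-10, 10].

No counterexample appears in that range.

Answer: 0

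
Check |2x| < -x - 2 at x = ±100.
x = 100: LHS = |2·100| = |200| = 200, RHS = -100 - 2 = -102; 200 < -102 — FAILS
x = -100: LHS = |2·(-100)| = |-200| = 200, RHS = -(-100) - 2 = 98; 200 < 98 — FAILS

Answer: No, fails for both x = 100 and x = -100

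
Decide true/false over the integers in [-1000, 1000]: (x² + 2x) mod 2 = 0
The claim fails at x = 1:
x = 1: LHS = (1² + 2·1) mod 2 = 3 mod 2 = 1; 1 = 0 — FAILS

Because a single integer refutes it, the statement is false.

Answer: False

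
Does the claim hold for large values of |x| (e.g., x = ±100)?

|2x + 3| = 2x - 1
x = 100: LHS = |2·100 + 3| = |203| = 203, RHS = 2·100 - 1 = 199; 203 = 199 — FAILS
x = -100: LHS = |2·(-100) + 3| = |-197| = 197, RHS = 2·(-100) - 1 = -201; 197 = -201 — FAILS

Answer: No, fails for both x = 100 and x = -100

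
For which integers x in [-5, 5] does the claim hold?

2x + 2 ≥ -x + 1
Holds for: {0, 1, 2, 3, 4, 5}
Fails for: {-5, -4, -3, -2, -1}

Answer: {0, 1, 2, 3, 4, 5}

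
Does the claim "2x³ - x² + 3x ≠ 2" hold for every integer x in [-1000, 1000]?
Track d = LHS − RHS over the integers in [-1000, 1000]. Equality would need d = 0, but d changes sign only between consecutive integers, jumping over 0:
x = 0: LHS = 2·0³ - 0² + 3·0 = 0; 0 ≠ 2 — holds  (d = -2)
x = 1: LHS = 2·1³ - 1² + 3·1 = 4; 4 ≠ 2 — holds  (d = 2)
Away from these crossings d keeps a constant sign, and checking every integer in [-1000, 1000] confirms d ≠ 0 throughout. Hence the two sides are never equal, so the relation holds for every integer in [-1000, 1000].

No counterexample exists.

Answer: True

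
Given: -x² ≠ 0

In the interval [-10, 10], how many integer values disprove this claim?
Counterexamples in [-10, 10]: {0}.

Counting them gives 1 values.

Answer: 1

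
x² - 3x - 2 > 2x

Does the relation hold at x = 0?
x = 0: LHS = 0² - 3·0 - 2 = -2, RHS = 2·0 = 0; -2 > 0 — FAILS

The relation fails at x = 0, so x = 0 is a counterexample.

Answer: No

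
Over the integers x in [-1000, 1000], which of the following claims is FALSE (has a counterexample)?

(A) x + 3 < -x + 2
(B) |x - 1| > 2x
(A) x = 0: LHS = 0 + 3 = 3, RHS = -0 + 2 = 2; 3 < 2 — FAILS
(B) x = 1: LHS = |1 - 1| = |0| = 0, RHS = 2·1 = 2; 0 > 2 — FAILS

Answer: Both A and B are false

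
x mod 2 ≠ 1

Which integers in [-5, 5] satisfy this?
Holds for: {-4, -2, 0, 2, 4}
Fails for: {-5, -3, -1, 1, 3, 5}

Answer: {-4, -2, 0, 2, 4}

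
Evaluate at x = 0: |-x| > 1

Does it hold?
x = 0: LHS = |-0| = |0| = 0; 0 > 1 — FAILS

The relation fails at x = 0, so x = 0 is a counterexample.

Answer: No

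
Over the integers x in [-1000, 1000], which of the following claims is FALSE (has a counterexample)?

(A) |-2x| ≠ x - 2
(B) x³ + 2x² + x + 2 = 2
(A) Over all integers in [-1000, 1000], LHS − RHS is always positive; it is smallest at x = 0, where it equals 2:
x = 0: LHS = |-2·0| = |0| = 0, RHS = 0 - 2 = -2; 0 ≠ -2 — holds
At the ends of the range:
x = -1000: LHS = |-2·(-1000)| = |2000| = 2000, RHS = (-1000) - 2 = -1002; 2000 ≠ -1002 — holds
x = 1000: LHS = |-2·1000| = |-2000| = 2000, RHS = 1000 - 2 = 998; 2000 ≠ 998 — holds
Hence LHS − RHS is never 0, i.e. the two sides are never equal, so the relation holds for every integer in [-1000, 1000].

(B) x = 1: LHS = 1³ + 2·1² + 1 + 2 = 6; 6 = 2 — FAILS

Only (B) has a counterexample.

Answer: B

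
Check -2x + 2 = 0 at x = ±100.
x = 100: LHS = -2·100 + 2 = -198; -198 = 0 — FAILS
x = -100: LHS = -2·(-100) + 2 = 202; 202 = 0 — FAILS

Answer: No, fails for both x = 100 and x = -100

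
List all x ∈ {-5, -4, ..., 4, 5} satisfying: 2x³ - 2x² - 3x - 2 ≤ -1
Holds for: {-5, -4, -3, -2, -1, 0, 1}
Fails for: {2, 3, 4, 5}

Answer: {-5, -4, -3, -2, -1, 0, 1}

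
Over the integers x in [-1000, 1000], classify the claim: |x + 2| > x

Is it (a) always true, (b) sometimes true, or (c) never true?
Over all integers in [-1000, 1000], LHS − RHS is smallest at x = 0, where it equals 2:
x = 0: LHS = |0 + 2| = |2| = 2; 2 > 0 — holds
At the ends of the range:
x = -1000: LHS = |(-1000) + 2| = |-998| = 998; 998 > -1000 — holds
x = 1000: LHS = |1000 + 2| = |1002| = 1002; 1002 > 1000 — holds
Hence LHS − RHS is never zero or negative, i.e. LHS > RHS throughout, so the relation holds for every integer in [-1000, 1000].

No counterexample exists.

Answer: Always true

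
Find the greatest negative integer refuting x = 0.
Testing negative integers from -1 downward:
x = -1: -1 = 0 — FAILS  ← closest negative counterexample to 0

Answer: x = -1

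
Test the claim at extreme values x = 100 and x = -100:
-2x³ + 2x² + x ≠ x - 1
x = 100: LHS = -2·100³ + 2·100² + 100 = -1979900, RHS = 100 - 1 = 99; -1979900 ≠ 99 — holds
x = -100: LHS = -2·(-100)³ + 2·(-100)² + (-100) = 2019900, RHS = (-100) - 1 = -101; 2019900 ≠ -101 — holds

Answer: Yes, holds for both x = 100 and x = -100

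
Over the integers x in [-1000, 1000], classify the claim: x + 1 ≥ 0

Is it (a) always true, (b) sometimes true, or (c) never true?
Holds at x = 0: LHS = 0 + 1 = 1; 1 ≥ 0 — holds
Fails at x = -2: LHS = (-2) + 1 = -1; -1 ≥ 0 — FAILS
It is satisfied by some integers in the range but not all.

Answer: Sometimes true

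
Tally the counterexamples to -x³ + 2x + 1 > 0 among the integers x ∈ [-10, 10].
Counterexamples in [-10, 10]: {-1, 2, 3, 4, 5, 6, 7, 8, 9, 10}.

Counting them gives 10 values.

Answer: 10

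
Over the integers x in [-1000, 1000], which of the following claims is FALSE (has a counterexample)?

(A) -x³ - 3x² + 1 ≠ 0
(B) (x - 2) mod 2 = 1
(A) Track d = LHS − RHS over the integers in [-1000, 1000]. Equality would need d = 0, but d changes sign only between consecutive integers, jumping over 0:
x = -3: LHS = -(-3)³ - 3·(-3)² + 1 = 1; 1 ≠ 0 — holds  (d = 1)
x = -2: LHS = -(-2)³ - 3·(-2)² + 1 = -3; -3 ≠ 0 — holds  (d = -3)
x = -1: LHS = -(-1)³ - 3·(-1)² + 1 = -1; -1 ≠ 0 — holds  (d = -1)
x = 0: LHS = -0³ - 3·0² + 1 = 1; 1 ≠ 0 — holds  (d = 1)
x = 0: LHS = -0³ - 3·0² + 1 = 1; 1 ≠ 0 — holds  (d = 1)
x = 1: LHS = -1³ - 3·1² + 1 = -3; -3 ≠ 0 — holds  (d = -3)
Away from these crossings d keeps a constant sign, and checking every integer in [-1000, 1000] confirms d ≠ 0 throughout. Hence the two sides are never equal, so the relation holds for every integer in [-1000, 1000].

(B) x = 0: LHS = (0 - 2) mod 2 = (-2) mod 2 = 0; 0 = 1 — FAILS

Only (B) has a counterexample.

Answer: B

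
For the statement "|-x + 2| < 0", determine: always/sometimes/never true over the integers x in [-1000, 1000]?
An absolute value is never negative, so the left side is ≥ 0 for every x, while the right side is 0. Tightest case in [-1000, 1000] is x = 2:
x = 2: LHS = |-2 + 2| = |0| = 0; 0 < 0 — FAILS
Hence LHS − RHS is never negative, i.e. LHS ≥ RHS throughout, so the claimed relation (<) fails for every integer in [-1000, 1000].

No integer in the range satisfies it.

Answer: Never true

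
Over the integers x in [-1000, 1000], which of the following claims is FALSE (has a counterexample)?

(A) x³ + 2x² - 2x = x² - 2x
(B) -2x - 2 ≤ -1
(A) x = 1: LHS = 1³ + 2·1² - 2·1 = 1, RHS = 1² - 2·1 = -1; 1 = -1 — FAILS
(B) x = -1: LHS = -2·(-1) - 2 = 0; 0 ≤ -1 — FAILS

Answer: Both A and B are false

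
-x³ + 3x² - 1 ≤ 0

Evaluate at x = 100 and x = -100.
x = 100: LHS = -100³ + 3·100² - 1 = -970001; -970001 ≤ 0 — holds
x = -100: LHS = -(-100)³ + 3·(-100)² - 1 = 1029999; 1029999 ≤ 0 — FAILS

Answer: Partially: holds for x = 100, fails for x = -100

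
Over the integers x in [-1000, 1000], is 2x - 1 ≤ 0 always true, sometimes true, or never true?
Holds at x = 0: LHS = 2·0 - 1 = -1; -1 ≤ 0 — holds
Fails at x = 1: LHS = 2·1 - 1 = 1; 1 ≤ 0 — FAILS
It is satisfied by some integers in the range but not all.

Answer: Sometimes true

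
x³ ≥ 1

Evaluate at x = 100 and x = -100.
x = 100: LHS = 100³ = 1000000; 1000000 ≥ 1 — holds
x = -100: LHS = (-100)³ = -1000000; -1000000 ≥ 1 — FAILS

Answer: Partially: holds for x = 100, fails for x = -100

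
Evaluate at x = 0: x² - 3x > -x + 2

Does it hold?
x = 0: LHS = 0² - 3·0 = 0, RHS = -0 + 2 = 2; 0 > 2 — FAILS

The relation fails at x = 0, so x = 0 is a counterexample.

Answer: No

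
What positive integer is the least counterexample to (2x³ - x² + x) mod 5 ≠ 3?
Testing positive integers:
x = 1: LHS = (2·1³ - 1² + 1) mod 5 = 2 mod 5 = 2; 2 ≠ 3 — holds
x = 2: LHS = (2·2³ - 2² + 2) mod 5 = 14 mod 5 = 4; 4 ≠ 3 — holds
x = 3: LHS = (2·3³ - 3² + 3) mod 5 = 48 mod 5 = 3; 3 ≠ 3 — FAILS  ← smallest positive counterexample

Answer: x = 3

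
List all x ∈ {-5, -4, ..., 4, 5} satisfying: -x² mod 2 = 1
Holds for: {-5, -3, -1, 1, 3, 5}
Fails for: {-4, -2, 0, 2, 4}

Answer: {-5, -3, -1, 1, 3, 5}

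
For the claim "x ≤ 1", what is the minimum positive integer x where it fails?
Testing positive integers:
x = 1: 1 ≤ 1 — holds
x = 2: 2 ≤ 1 — FAILS  ← smallest positive counterexample

Answer: x = 2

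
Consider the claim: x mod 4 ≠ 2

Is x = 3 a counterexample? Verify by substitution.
Substitute x = 3 into the relation:
x = 3: LHS = 3 mod 4 = 3; 3 ≠ 2 — holds

The claim holds here, so x = 3 is not a counterexample. (A counterexample exists elsewhere, e.g. x = 2.)

Answer: No, x = 3 is not a counterexample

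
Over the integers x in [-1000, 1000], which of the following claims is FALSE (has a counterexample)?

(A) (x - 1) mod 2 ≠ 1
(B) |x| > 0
(A) x = 0: LHS = (0 - 1) mod 2 = (-1) mod 2 = 1; 1 ≠ 1 — FAILS
(B) x = 0: LHS = |0| = 0; 0 > 0 — FAILS

Answer: Both A and B are false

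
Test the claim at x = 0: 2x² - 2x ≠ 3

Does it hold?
x = 0: LHS = 2·0² - 2·0 = 0; 0 ≠ 3 — holds

The relation is satisfied at x = 0.

Answer: Yes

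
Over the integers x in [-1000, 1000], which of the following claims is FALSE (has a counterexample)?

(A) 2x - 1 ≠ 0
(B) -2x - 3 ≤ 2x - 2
(A) Track d = LHS − RHS over the integers in [-1000, 1000]. Equality would need d = 0, but d changes sign only between consecutive integers, jumping over 0:
x = 0: LHS = 2·0 - 1 = -1; -1 ≠ 0 — holds  (d = -1)
x = 1: LHS = 2·1 - 1 = 1; 1 ≠ 0 — holds  (d = 1)
Away from these crossings d keeps a constant sign, and checking every integer in [-1000, 1000] confirms d ≠ 0 throughout. Hence the two sides are never equal, so the relation holds for every integer in [-1000, 1000].

(B) x = -1: LHS = -2·(-1) - 3 = -1, RHS = 2·(-1) - 2 = -4; -1 ≤ -4 — FAILS

Only (B) has a counterexample.

Answer: B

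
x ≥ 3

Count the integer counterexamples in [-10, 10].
Counterexamples in [-10, 10]: {-10, -9, -8, -7, -6, -5, -4, -3, -2, -1, 0, 1, 2}.

Counting them gives 13 values.

Answer: 13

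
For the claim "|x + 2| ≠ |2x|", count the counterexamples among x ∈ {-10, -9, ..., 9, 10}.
Counterexamples in [-10, 10]: {2}.

Counting them gives 1 values.

Answer: 1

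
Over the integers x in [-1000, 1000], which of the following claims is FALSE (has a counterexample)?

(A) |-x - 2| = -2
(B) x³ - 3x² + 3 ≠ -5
(A) x = 0: LHS = |-0 - 2| = |-2| = 2; 2 = -2 — FAILS

(B) Track d = LHS − RHS over the integers in [-1000, 1000]. Equality would need d = 0, but d changes sign only between consecutive integers, jumping over 0:
x = -2: LHS = (-2)³ - 3·(-2)² + 3 = -17; -17 ≠ -5 — holds  (d = -12)
x = -1: LHS = (-1)³ - 3·(-1)² + 3 = -1; -1 ≠ -5 — holds  (d = 4)
Away from these crossings d keeps a constant sign, and checking every integer in [-1000, 1000] confirms d ≠ 0 throughout. Hence the two sides are never equal, so the relation holds for every integer in [-1000, 1000].

Only (A) has a counterexample.

Answer: A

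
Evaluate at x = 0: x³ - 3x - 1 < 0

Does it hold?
x = 0: LHS = 0³ - 3·0 - 1 = -1; -1 < 0 — holds

The relation is satisfied at x = 0.

Answer: Yes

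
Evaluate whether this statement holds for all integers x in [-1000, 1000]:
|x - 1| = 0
The claim fails at x = 0:
x = 0: LHS = |0 - 1| = |-1| = 1; 1 = 0 — FAILS

Because a single integer refutes it, the statement is false.

Answer: False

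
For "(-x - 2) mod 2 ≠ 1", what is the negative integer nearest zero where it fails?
Testing negative integers from -1 downward:
x = -1: LHS = (-(-1) - 2) mod 2 = (-1) mod 2 = 1; 1 ≠ 1 — FAILS  ← closest negative counterexample to 0

Answer: x = -1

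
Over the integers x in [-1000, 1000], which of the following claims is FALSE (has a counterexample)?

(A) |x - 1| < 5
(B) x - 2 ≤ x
(A) x = -4: LHS = |(-4) - 1| = |-5| = 5; 5 < 5 — FAILS

(B) Over all integers in [-1000, 1000], LHS − RHS is largest at x = 0, where it equals -2:
x = 0: LHS = 0 - 2 = -2; -2 ≤ 0 — holds
At the ends of the range:
x = -1000: LHS = (-1000) - 2 = -1002; -1002 ≤ -1000 — holds
x = 1000: LHS = 1000 - 2 = 998; 998 ≤ 1000 — holds
Hence LHS − RHS is never positive, i.e. LHS ≤ RHS throughout, so the relation holds for every integer in [-1000, 1000].

Only (A) has a counterexample.

Answer: A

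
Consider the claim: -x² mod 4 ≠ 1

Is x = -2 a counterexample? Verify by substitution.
Substitute x = -2 into the relation:
x = -2: LHS = (-(-2)²) mod 4 = (-4) mod 4 = 0; 0 ≠ 1 — holds

The relation holds at x = -2, so it is not a counterexample.

Answer: No, x = -2 is not a counterexample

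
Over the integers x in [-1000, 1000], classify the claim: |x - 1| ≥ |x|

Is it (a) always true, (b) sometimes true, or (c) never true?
Holds at x = 0: LHS = |0 - 1| = |-1| = 1, RHS = |0| = 0; 1 ≥ 0 — holds
Fails at x = 1: LHS = |1 - 1| = |0| = 0, RHS = |1| = 1; 0 ≥ 1 — FAILS
It is satisfied by some integers in the range but not all.

Answer: Sometimes true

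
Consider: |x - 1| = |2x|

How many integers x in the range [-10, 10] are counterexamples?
Counterexamples in [-10, 10]: {-10, -9, -8, -7, -6, -5, -4, -3, -2, 0, 1, 2, 3, 4, 5, 6, 7, 8, 9, 10}.

Counting them gives 20 values.

Answer: 20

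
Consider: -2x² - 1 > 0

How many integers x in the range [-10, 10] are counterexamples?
Counterexamples in [-10, 10]: {-10, -9, -8, -7, -6, -5, -4, -3, -2, -1, 0, 1, 2, 3, 4, 5, 6, 7, 8, 9, 10}.

Counting them gives 21 values.

Answer: 21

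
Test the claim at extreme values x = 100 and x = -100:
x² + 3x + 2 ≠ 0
x = 100: LHS = 100² + 3·100 + 2 = 10302; 10302 ≠ 0 — holds
x = -100: LHS = (-100)² + 3·(-100) + 2 = 9702; 9702 ≠ 0 — holds

Answer: Yes, holds for both x = 100 and x = -100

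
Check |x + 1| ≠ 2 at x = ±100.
x = 100: LHS = |100 + 1| = |101| = 101; 101 ≠ 2 — holds
x = -100: LHS = |(-100) + 1| = |-99| = 99; 99 ≠ 2 — holds

Answer: Yes, holds for both x = 100 and x = -100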